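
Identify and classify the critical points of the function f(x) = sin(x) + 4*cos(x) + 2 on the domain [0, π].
f'(x) = -4*sin(x) + cos(x)

Solve f'(x) = 0 on [0, π]:
  f'(x) = 0 ⇔ cos(x) = 4*sin(x) ⇔ tan(x) = 1/4, i.e. x = arctan(1/4) + nπ; keep the solutions lying in [0, π].
  ⇒ x = atan(1/4) ≈ 0.2450

f''(x) = -sin(x) - 4*cos(x)
Second-derivative test at each critical point:
  f''(0.2450) = -4.1231 < 0 → local maximum

Critical points: x = atan(1/4) ≈ 0.2450 (local maximum)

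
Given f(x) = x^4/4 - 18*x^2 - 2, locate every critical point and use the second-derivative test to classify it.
f'(x) = x*(x^2 - 36)

Solve f'(x) = 0:
  Factor: x^3 - 36*x = x*(x - 6)*(x + 6) = 0.
  ⇒ x = -6, 0, 6

f''(x) = 3*x^2 - 36
Second-derivative test at each critical point:
  f''(-6) = 72 > 0 → local minimum
  f''(0) = -36 < 0 → local maximum
  f''(6) = 72 > 0 → local minimum

Critical points: x = -6 (local minimum); x = 0 (local maximum); x = 6 (local minimum)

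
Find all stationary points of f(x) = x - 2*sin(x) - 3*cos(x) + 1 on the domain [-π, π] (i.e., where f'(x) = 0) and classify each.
f'(x) = 3*sin(x) - 2*cos(x) + 1

Solve f'(x) = 0 on [-π, π]:
  f'(x) = 0 ⇔ 3*sin(x) - 2*cos(x) = -1. Write the left side as R·cos(x + φ) with R = √((-2)² + (-3)²) = sqrt(13), cos φ = -2*sqrt(13)/13, sin φ = -3*sqrt(13)/13; then cos(x + φ) = -sqrt(13)/13. Solve for x and keep the solutions lying in [-π, π].
  ⇒ x = -pi + atan((-4*sqrt(3) - 3)/(2 - 6*sqrt(3))) ≈ -2.2726, atan((-3 + 4*sqrt(3))/(2 + 6*sqrt(3))) ≈ 0.3070

f''(x) = 2*sin(x) + 3*cos(x)
Second-derivative test at each critical point:
  f''(-2.2726) = -3.4641 < 0 → local maximum
  f''(0.3070) = 3.4641 > 0 → local minimum

Critical points: x = -pi + atan((-4*sqrt(3) - 3)/(2 - 6*sqrt(3))) ≈ -2.2726 (local maximum); x = atan((-3 + 4*sqrt(3))/(2 + 6*sqrt(3))) ≈ 0.3070 (local minimum)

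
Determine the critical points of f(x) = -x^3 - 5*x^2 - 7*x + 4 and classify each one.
f'(x) = -3*x^2 - 10*x - 7

Solve f'(x) = 0:
  Factor: -3*x^2 - 10*x - 7 = -(x + 1)*(3*x + 7) = 0.
  ⇒ x = -7/3, -1

f''(x) = -6*x - 10
Second-derivative test at each critical point:
  f''(-7/3) = 4 > 0 → local minimum
  f''(-1) = -4 < 0 → local maximum

Critical points: x = -7/3 (local minimum); x = -1 (local maximum)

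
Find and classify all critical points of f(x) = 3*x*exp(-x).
f'(x) = 3*(1 - x)*exp(-x)

Solve f'(x) = 0:
  f'(x) = (3 - 3*x)·exp(-x) and exp(-x) > 0 for every x, so f'(x) = 0 ⇔ 3 - 3*x = 0.
  Factor: 3 - 3*x = -3*(x - 1) = 0.
  ⇒ x = 1

f''(x) = 3*(x - 2)*exp(-x)
Second-derivative test at each critical point:
  f''(1) = -1.1036 < 0 → local maximum

Critical points: x = 1 (local maximum)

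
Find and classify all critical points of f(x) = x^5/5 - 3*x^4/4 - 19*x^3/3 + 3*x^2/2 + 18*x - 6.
f'(x) = x^4 - 3*x^3 - 19*x^2 + 3*x + 18

Solve f'(x) = 0:
  Factor: x^4 - 3*x^3 - 19*x^2 + 3*x + 18 = (x - 6)*(x - 1)*(x + 1)*(x + 3) = 0.
  ⇒ x = -3, -1, 1, 6

f''(x) = 4*x^3 - 9*x^2 - 38*x + 3
Second-derivative test at each critical point:
  f''(-3) = -72 < 0 → local maximum
  f''(-1) = 28 > 0 → local minimum
  f''(1) = -40 < 0 → local maximum
  f''(6) = 315 > 0 → local minimum

Critical points: x = -3 (local maximum); x = -1 (local minimum); x = 1 (local maximum); x = 6 (local minimum)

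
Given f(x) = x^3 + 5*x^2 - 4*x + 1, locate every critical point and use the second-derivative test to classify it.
f'(x) = 3*x^2 + 10*x - 4

Solve f'(x) = 0:
  3*x^2 + 10*x - 4 = 0 has no rational roots; quadratic formula: x = (-10 ± √148)/6.
  ⇒ x = -sqrt(37)/3 - 5/3 ≈ -3.6943, -5/3 + sqrt(37)/3 ≈ 0.3609

f''(x) = 6*x + 10
Second-derivative test at each critical point:
  f''(-3.6943) = -12.1655 < 0 → local maximum
  f''(0.3609) = 12.1655 > 0 → local minimum

Critical points: x = -sqrt(37)/3 - 5/3 ≈ -3.6943 (local maximum); x = -5/3 + sqrt(37)/3 ≈ 0.3609 (local minimum)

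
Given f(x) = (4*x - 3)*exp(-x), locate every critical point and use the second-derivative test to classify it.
f'(x) = (7 - 4*x)*exp(-x)

Solve f'(x) = 0:
  f'(x) = (7 - 4*x)·exp(-x) and exp(-x) > 0 for every x, so f'(x) = 0 ⇔ 7 - 4*x = 0.
  7 - 4*x = 0.
  ⇒ x = 7/4

f''(x) = (4*x - 11)*exp(-x)
Second-derivative test at each critical point:
  f''(7/4) = -0.6951 < 0 → local maximum

Critical points: x = 7/4 (local maximum)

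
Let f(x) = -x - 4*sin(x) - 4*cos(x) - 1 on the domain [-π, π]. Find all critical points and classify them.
f'(x) = -4*sqrt(2)*cos(x + pi/4) - 1

Solve f'(x) = 0 on [-π, π]:
  f'(x) = 0 ⇔ 4*sin(x) - 4*cos(x) = 1. Write the left side as R·cos(x + φ) with R = √((-4)² + (-4)²) = 4*sqrt(2), cos φ = -sqrt(2)/2, sin φ = -sqrt(2)/2; then cos(x + φ) = sqrt(2)/8. Solve for x and keep the solutions lying in [-π, π].
  ⇒ x = -pi + atan((1 - sqrt(31))/(-sqrt(31) - 1)) ≈ -2.5339, atan((1 + sqrt(31))/(-1 + sqrt(31))) ≈ 0.9631

f''(x) = 4*sqrt(2)*sin(x + pi/4)
Second-derivative test at each critical point:
  f''(-2.5339) = -5.5678 < 0 → local maximum
  f''(0.9631) = 5.5678 > 0 → local minimum

Critical points: x = -pi + atan((1 - sqrt(31))/(-sqrt(31) - 1)) ≈ -2.5339 (local maximum); x = atan((1 + sqrt(31))/(-1 + sqrt(31))) ≈ 0.9631 (local minimum)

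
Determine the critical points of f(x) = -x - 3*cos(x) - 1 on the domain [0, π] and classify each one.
f'(x) = 3*sin(x) - 1

Solve f'(x) = 0 on [0, π]:
  f'(x) = 0 ⇔ sin(x) = 1/3, i.e. x = arcsin(1/3) + 2nπ or x = π − arcsin(1/3) + 2nπ; keep the solutions lying in [0, π].
  ⇒ x = asin(1/3) ≈ 0.3398, pi - asin(1/3) ≈ 2.8018

f''(x) = 3*cos(x)
Second-derivative test at each critical point:
  f''(0.3398) = 2.8284 > 0 → local minimum
  f''(2.8018) = -2.8284 < 0 → local maximum

Critical points: x = asin(1/3) ≈ 0.3398 (local minimum); x = pi - asin(1/3) ≈ 2.8018 (local maximum)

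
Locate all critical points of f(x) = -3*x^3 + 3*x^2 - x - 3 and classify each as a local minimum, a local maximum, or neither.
f'(x) = -9*x^2 + 6*x - 1

Solve f'(x) = 0:
  Factor: -9*x^2 + 6*x - 1 = -(3*x - 1)^2 = 0.
  ⇒ x = 1/3

f''(x) = 6 - 18*x
Second-derivative test at each critical point:
  f''(1/3) = 0, so the second-derivative test is inconclusive; use the first-derivative test: f'(1/12) = -0.5625, f'(7/12) = -0.5625 — f' is negative on both sides (no sign change) → neither a local maximum nor a local minimum

Critical points: x = 1/3 (neither)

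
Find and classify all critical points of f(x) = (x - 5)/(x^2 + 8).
f'(x) = (x^2 - 2*x*(x - 5) + 8)/(x^2 + 8)^2

Solve f'(x) = 0:
  f'(x) = -(x^2 - 10*x - 8)/(x^2 + 8)^2; the denominator is positive wherever f is defined, so f'(x) = 0 ⇔ -x^2 + 10*x + 8 = 0.
  x^2 - 10*x - 8 = 0 has no rational roots; quadratic formula: x = (10 ± √132)/2.
  ⇒ x = 5 - sqrt(33) ≈ -0.7446, 5 + sqrt(33) ≈ 10.7446

f''(x) = 2*(4*x^2*(x - 5) + (5 - 3*x)*(x^2 + 8))/(x^2 + 8)^3
Second-derivative test at each critical point:
  f''(-0.7446) = 0.1570 > 0 → local minimum
  f''(10.7446) = -0.0008 < 0 → local maximum

Critical points: x = 5 - sqrt(33) ≈ -0.7446 (local minimum); x = 5 + sqrt(33) ≈ 10.7446 (local maximum)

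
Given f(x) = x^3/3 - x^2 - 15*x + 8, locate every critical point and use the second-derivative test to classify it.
f'(x) = x^2 - 2*x - 15

Solve f'(x) = 0:
  Factor: x^2 - 2*x - 15 = (x - 5)*(x + 3) = 0.
  ⇒ x = -3, 5

f''(x) = 2*x - 2
Second-derivative test at each critical point:
  f''(-3) = -8 < 0 → local maximum
  f''(5) = 8 > 0 → local minimum

Critical points: x = -3 (local maximum); x = 5 (local minimum)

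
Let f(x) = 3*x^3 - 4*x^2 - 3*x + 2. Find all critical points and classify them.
f'(x) = 9*x^2 - 8*x - 3

Solve f'(x) = 0:
  9*x^2 - 8*x - 3 = 0 has no rational roots; quadratic formula: x = (8 ± √172)/18.
  ⇒ x = 4/9 - sqrt(43)/9 ≈ -0.2842, 4/9 + sqrt(43)/9 ≈ 1.1730

f''(x) = 18*x - 8
Second-derivative test at each critical point:
  f''(-0.2842) = -13.1149 < 0 → local maximum
  f''(1.1730) = 13.1149 > 0 → local minimum

Critical points: x = 4/9 - sqrt(43)/9 ≈ -0.2842 (local maximum); x = 4/9 + sqrt(43)/9 ≈ 1.1730 (local minimum)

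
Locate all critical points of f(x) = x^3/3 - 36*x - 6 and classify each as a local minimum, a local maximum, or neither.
f'(x) = x^2 - 36

Solve f'(x) = 0:
  Factor: x^2 - 36 = (x - 6)*(x + 6) = 0.
  ⇒ x = -6, 6

f''(x) = 2*x
Second-derivative test at each critical point:
  f''(-6) = -12 < 0 → local maximum
  f''(6) = 12 > 0 → local minimum

Critical points: x = -6 (local maximum); x = 6 (local minimum)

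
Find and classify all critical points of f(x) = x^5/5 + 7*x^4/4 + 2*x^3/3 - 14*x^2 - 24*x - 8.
f'(x) = x^4 + 7*x^3 + 2*x^2 - 28*x - 24

Solve f'(x) = 0:
  Factor: x^4 + 7*x^3 + 2*x^2 - 28*x - 24 = (x - 2)*(x + 1)*(x + 2)*(x + 6) = 0.
  ⇒ x = -6, -2, -1, 2

f''(x) = 4*x^3 + 21*x^2 + 4*x - 28
Second-derivative test at each critical point:
  f''(-6) = -160 < 0 → local maximum
  f''(-2) = 16 > 0 → local minimum
  f''(-1) = -15 < 0 → local maximum
  f''(2) = 96 > 0 → local minimum

Critical points: x = -6 (local maximum); x = -2 (local minimum); x = -1 (local maximum); x = 2 (local minimum)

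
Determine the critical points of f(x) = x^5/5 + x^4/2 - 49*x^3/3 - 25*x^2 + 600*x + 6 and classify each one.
f'(x) = x^4 + 2*x^3 - 49*x^2 - 50*x + 600

Solve f'(x) = 0:
  Factor: x^4 + 2*x^3 - 49*x^2 - 50*x + 600 = (x - 5)*(x - 4)*(x + 5)*(x + 6) = 0.
  ⇒ x = -6, -5, 4, 5

f''(x) = 4*x^3 + 6*x^2 - 98*x - 50
Second-derivative test at each critical point:
  f''(-6) = -110 < 0 → local maximum
  f''(-5) = 90 > 0 → local minimum
  f''(4) = -90 < 0 → local maximum
  f''(5) = 110 > 0 → local minimum

Critical points: x = -6 (local maximum); x = -5 (local minimum); x = 4 (local maximum); x = 5 (local minimum)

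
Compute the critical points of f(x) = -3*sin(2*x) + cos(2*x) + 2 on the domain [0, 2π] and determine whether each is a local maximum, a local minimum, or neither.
f'(x) = -2*sin(2*x) - 6*cos(2*x)

Solve f'(x) = 0 on [0, 2π]:
  f'(x) = 0 ⇔ -3*cos(2*x) = sin(2*x) ⇔ tan(2*x) = -3, i.e. 2*x = arctan(-3) + nπ; keep the solutions lying in [0, 2π].
  ⇒ x = -atan(3)/2 + pi/2 ≈ 0.9463, pi - atan(3)/2 ≈ 2.5171, -atan(3)/2 + 3*pi/2 ≈ 4.0879, -atan(3)/2 + 2*pi ≈ 5.6587

f''(x) = 12*sin(2*x) - 4*cos(2*x)
Second-derivative test at each critical point:
  f''(0.9463) = 12.6491 > 0 → local minimum
  f''(2.5171) = -12.6491 < 0 → local maximum
  f''(4.0879) = 12.6491 > 0 → local minimum
  f''(5.6587) = -12.6491 < 0 → local maximum

Critical points: x = -atan(3)/2 + pi/2 ≈ 0.9463 (local minimum); x = pi - atan(3)/2 ≈ 2.5171 (local maximum); x = -atan(3)/2 + 3*pi/2 ≈ 4.0879 (local minimum); x = -atan(3)/2 + 2*pi ≈ 5.6587 (local maximum)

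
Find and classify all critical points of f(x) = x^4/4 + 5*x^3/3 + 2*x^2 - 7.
f'(x) = x*(x^2 + 5*x + 4)

Solve f'(x) = 0:
  Factor: x^3 + 5*x^2 + 4*x = x*(x + 1)*(x + 4) = 0.
  ⇒ x = -4, -1, 0

f''(x) = 3*x^2 + 10*x + 4
Second-derivative test at each critical point:
  f''(-4) = 12 > 0 → local minimum
  f''(-1) = -3 < 0 → local maximum
  f''(0) = 4 > 0 → local minimum

Critical points: x = -4 (local minimum); x = -1 (local maximum); x = 0 (local minimum)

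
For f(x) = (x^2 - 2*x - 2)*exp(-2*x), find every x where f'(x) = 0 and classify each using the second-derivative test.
f'(x) = 2*(-x^2 + 3*x + 1)*exp(-2*x)

Solve f'(x) = 0:
  f'(x) = (-2*x^2 + 6*x + 2)·exp(-2*x) and exp(-2*x) > 0 for every x, so f'(x) = 0 ⇔ -2*x^2 + 6*x + 2 = 0.
  Factor: -2*x^2 + 6*x + 2 = -2*(x^2 - 3*x - 1); x^2 - 3*x - 1 = 0 has no rational roots; quadratic formula: x = (3 ± √13)/2.
  ⇒ x = 3/2 - sqrt(13)/2 ≈ -0.3028, 3/2 + sqrt(13)/2 ≈ 3.3028

f''(x) = 2*(2*x^2 - 8*x + 1)*exp(-2*x)
Second-derivative test at each critical point:
  f''(-0.3028) = 13.2126 > 0 → local minimum
  f''(3.3028) = -0.0098 < 0 → local maximum

Critical points: x = 3/2 - sqrt(13)/2 ≈ -0.3028 (local minimum); x = 3/2 + sqrt(13)/2 ≈ 3.3028 (local maximum)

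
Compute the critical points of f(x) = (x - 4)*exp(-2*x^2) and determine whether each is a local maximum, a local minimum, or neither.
f'(x) = (-4*x*(x - 4) + 1)*exp(-2*x^2)

Solve f'(x) = 0:
  f'(x) = (-4*x^2 + 16*x + 1)·exp(-2*x^2) and exp(-2*x^2) > 0 for every x, so f'(x) = 0 ⇔ -4*x^2 + 16*x + 1 = 0.
  4*x^2 - 16*x - 1 = 0 has no rational roots; quadratic formula: x = (16 ± √272)/8.
  ⇒ x = 2 - sqrt(17)/2 ≈ -0.0616, 2 + sqrt(17)/2 ≈ 4.0616

f''(x) = 4*(4*x^2*(x - 4) - 3*x + 4)*exp(-2*x^2)
Second-derivative test at each critical point:
  f''(-0.0616) = 16.3679 > 0 → local minimum
  f''(4.0616) = -7.742e-14 < 0 → local maximum

Critical points: x = 2 - sqrt(17)/2 ≈ -0.0616 (local minimum); x = 2 + sqrt(17)/2 ≈ 4.0616 (local maximum)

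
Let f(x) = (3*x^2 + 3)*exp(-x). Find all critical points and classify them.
f'(x) = 3*(-x^2 + 2*x - 1)*exp(-x)

Solve f'(x) = 0:
  f'(x) = (-3*x^2 + 6*x - 3)·exp(-x) and exp(-x) > 0 for every x, so f'(x) = 0 ⇔ -3*x^2 + 6*x - 3 = 0.
  Factor: -3*x^2 + 6*x - 3 = -3*(x - 1)^2 = 0.
  ⇒ x = 1

f''(x) = 3*(x^2 - 4*x + 3)*exp(-x)
Second-derivative test at each critical point:
  f''(1) = 0, so the second-derivative test is inconclusive; use the first-derivative test: f'(3/4) = -0.0886, f'(5/4) = -0.0537 — f' is negative on both sides (no sign change) → neither a local maximum nor a local minimum

Critical points: x = 1 (neither)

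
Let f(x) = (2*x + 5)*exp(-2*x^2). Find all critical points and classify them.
f'(x) = 2*(-2*x*(2*x + 5) + 1)*exp(-2*x^2)

Solve f'(x) = 0:
  f'(x) = (-8*x^2 - 20*x + 2)·exp(-2*x^2) and exp(-2*x^2) > 0 for every x, so f'(x) = 0 ⇔ -8*x^2 - 20*x + 2 = 0.
  Factor: -8*x^2 - 20*x + 2 = -2*(4*x^2 + 10*x - 1); 4*x^2 + 10*x - 1 = 0 has no rational roots; quadratic formula: x = (-10 ± √116)/8.
  ⇒ x = -sqrt(29)/4 - 5/4 ≈ -2.5963, -5/4 + sqrt(29)/4 ≈ 0.0963

f''(x) = 4*(4*x^2*(2*x + 5) - 6*x - 5)*exp(-2*x^2)
Second-derivative test at each critical point:
  f''(-2.5963) = 3.008e-05 > 0 → local minimum
  f''(0.0963) = -21.1449 < 0 → local maximum

Critical points: x = -sqrt(29)/4 - 5/4 ≈ -2.5963 (local minimum); x = -5/4 + sqrt(29)/4 ≈ 0.0963 (local maximum)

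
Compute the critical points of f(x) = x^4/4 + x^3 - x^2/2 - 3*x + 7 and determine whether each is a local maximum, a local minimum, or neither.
f'(x) = x^3 + 3*x^2 - x - 3

Solve f'(x) = 0:
  Factor: x^3 + 3*x^2 - x - 3 = (x - 1)*(x + 1)*(x + 3) = 0.
  ⇒ x = -3, -1, 1

f''(x) = 3*x^2 + 6*x - 1
Second-derivative test at each critical point:
  f''(-3) = 8 > 0 → local minimum
  f''(-1) = -4 < 0 → local maximum
  f''(1) = 8 > 0 → local minimum

Critical points: x = -3 (local minimum); x = -1 (local maximum); x = 1 (local minimum)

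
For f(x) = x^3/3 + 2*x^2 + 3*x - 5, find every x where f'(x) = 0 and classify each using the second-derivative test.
f'(x) = x^2 + 4*x + 3

Solve f'(x) = 0:
  Factor: x^2 + 4*x + 3 = (x + 1)*(x + 3) = 0.
  ⇒ x = -3, -1

f''(x) = 2*x + 4
Second-derivative test at each critical point:
  f''(-3) = -2 < 0 → local maximum
  f''(-1) = 2 > 0 → local minimum

Critical points: x = -3 (local maximum); x = -1 (local minimum)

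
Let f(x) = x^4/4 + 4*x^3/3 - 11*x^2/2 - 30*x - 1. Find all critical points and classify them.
f'(x) = x^3 + 4*x^2 - 11*x - 30

Solve f'(x) = 0:
  Factor: x^3 + 4*x^2 - 11*x - 30 = (x - 3)*(x + 2)*(x + 5) = 0.
  ⇒ x = -5, -2, 3

f''(x) = 3*x^2 + 8*x - 11
Second-derivative test at each critical point:
  f''(-5) = 24 > 0 → local minimum
  f''(-2) = -15 < 0 → local maximum
  f''(3) = 40 > 0 → local minimum

Critical points: x = -5 (local minimum); x = -2 (local maximum); x = 3 (local minimum)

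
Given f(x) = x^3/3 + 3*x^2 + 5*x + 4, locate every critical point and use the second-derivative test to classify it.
f'(x) = x^2 + 6*x + 5

Solve f'(x) = 0:
  Factor: x^2 + 6*x + 5 = (x + 1)*(x + 5) = 0.
  ⇒ x = -5, -1

f''(x) = 2*x + 6
Second-derivative test at each critical point:
  f''(-5) = -4 < 0 → local maximum
  f''(-1) = 4 > 0 → local minimum

Critical points: x = -5 (local maximum); x = -1 (local minimum)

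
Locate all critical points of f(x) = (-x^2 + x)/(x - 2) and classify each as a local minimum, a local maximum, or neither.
f'(x) = (-x^2 + 4*x - 2)/(x^2 - 4*x + 4)

Solve f'(x) = 0:
  f'(x) = -(x^2 - 4*x + 2)/(x - 2)^2; the denominator is positive wherever f is defined, so f'(x) = 0 ⇔ -x^2 + 4*x - 2 = 0.
  x^2 - 4*x + 2 = 0 has no rational roots; quadratic formula: x = (4 ± √8)/2.
  ⇒ x = 2 - sqrt(2) ≈ 0.5858, sqrt(2) + 2 ≈ 3.4142

f''(x) = -4/(x^3 - 6*x^2 + 12*x - 8)
Second-derivative test at each critical point:
  f''(0.5858) = 1.4142 > 0 → local minimum
  f''(3.4142) = -1.4142 < 0 → local maximum

Critical points: x = 2 - sqrt(2) ≈ 0.5858 (local minimum); x = sqrt(2) + 2 ≈ 3.4142 (local maximum)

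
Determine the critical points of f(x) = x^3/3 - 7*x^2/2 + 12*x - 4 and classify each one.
f'(x) = x^2 - 7*x + 12

Solve f'(x) = 0:
  Factor: x^2 - 7*x + 12 = (x - 4)*(x - 3) = 0.
  ⇒ x = 3, 4

f''(x) = 2*x - 7
Second-derivative test at each critical point:
  f''(3) = -1 < 0 → local maximum
  f''(4) = 1 > 0 → local minimum

Critical points: x = 3 (local maximum); x = 4 (local minimum)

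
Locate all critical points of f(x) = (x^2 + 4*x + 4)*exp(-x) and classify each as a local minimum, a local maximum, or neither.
f'(x) = x*(-x - 2)*exp(-x)

Solve f'(x) = 0:
  f'(x) = (-x^2 - 2*x)·exp(-x) and exp(-x) > 0 for every x, so f'(x) = 0 ⇔ -x^2 - 2*x = 0.
  Factor: -x^2 - 2*x = -x*(x + 2) = 0.
  ⇒ x = -2, 0

f''(x) = (x^2 - 2)*exp(-x)
Second-derivative test at each critical point:
  f''(-2) = 14.7781 > 0 → local minimum
  f''(0) = -2 < 0 → local maximum

Critical points: x = -2 (local minimum); x = 0 (local maximum)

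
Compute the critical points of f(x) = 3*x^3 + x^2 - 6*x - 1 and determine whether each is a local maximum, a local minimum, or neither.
f'(x) = 9*x^2 + 2*x - 6

Solve f'(x) = 0:
  9*x^2 + 2*x - 6 = 0 has no rational roots; quadratic formula: x = (-2 ± √220)/18.
  ⇒ x = -sqrt(55)/9 - 1/9 ≈ -0.9351, -1/9 + sqrt(55)/9 ≈ 0.7129

f''(x) = 18*x + 2
Second-derivative test at each critical point:
  f''(-0.9351) = -14.8324 < 0 → local maximum
  f''(0.7129) = 14.8324 > 0 → local minimum

Critical points: x = -sqrt(55)/9 - 1/9 ≈ -0.9351 (local maximum); x = -1/9 + sqrt(55)/9 ≈ 0.7129 (local minimum)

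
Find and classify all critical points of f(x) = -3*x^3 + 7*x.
f'(x) = 7 - 9*x^2

Solve f'(x) = 0:
  9*x^2 - 7 = 0 has no rational roots; quadratic formula: x = (0 ± √252)/18.
  ⇒ x = -sqrt(7)/3 ≈ -0.8819, sqrt(7)/3 ≈ 0.8819

f''(x) = -18*x
Second-derivative test at each critical point:
  f''(-0.8819) = 15.8745 > 0 → local minimum
  f''(0.8819) = -15.8745 < 0 → local maximum

Critical points: x = -sqrt(7)/3 ≈ -0.8819 (local minimum); x = sqrt(7)/3 ≈ 0.8819 (local maximum)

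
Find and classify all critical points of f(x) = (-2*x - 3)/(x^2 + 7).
f'(x) = 2*(x^2 + 3*x - 7)/(x^4 + 14*x^2 + 49)

Solve f'(x) = 0:
  f'(x) = 2*(x^2 + 3*x - 7)/(x^2 + 7)^2; the denominator is positive wherever f is defined, so f'(x) = 0 ⇔ 2*x^2 + 6*x - 14 = 0.
  Factor: 2*x^2 + 6*x - 14 = 2*(x^2 + 3*x - 7); x^2 + 3*x - 7 = 0 has no rational roots; quadratic formula: x = (-3 ± √37)/2.
  ⇒ x = -sqrt(37)/2 - 3/2 ≈ -4.5414, -3/2 + sqrt(37)/2 ≈ 1.5414

f''(x) = 2*(-4*x^2*(2*x + 3) + 3*(2*x + 1)*(x^2 + 7))/(x^2 + 7)^3
Second-derivative test at each critical point:
  f''(-4.5414) = -0.0159 < 0 → local maximum
  f''(1.5414) = 0.1384 > 0 → local minimum

Critical points: x = -sqrt(37)/2 - 3/2 ≈ -4.5414 (local maximum); x = -3/2 + sqrt(37)/2 ≈ 1.5414 (local minimum)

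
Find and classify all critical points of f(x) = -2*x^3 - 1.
f'(x) = -6*x^2

Solve f'(x) = 0:
  ⇒ x = 0

f''(x) = -12*x
Second-derivative test at each critical point:
  f''(0) = 0, so the second-derivative test is inconclusive; use the first-derivative test: f'(-1/4) = -0.3750, f'(1/4) = -0.3750 — f' is negative on both sides (no sign change) → neither a local maximum nor a local minimum

Critical points: x = 0 (neither)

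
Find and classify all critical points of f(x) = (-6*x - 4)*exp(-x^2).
f'(x) = 2*(2*x*(3*x + 2) - 3)*exp(-x^2)

Solve f'(x) = 0:
  f'(x) = (12*x^2 + 8*x - 6)·exp(-x^2) and exp(-x^2) > 0 for every x, so f'(x) = 0 ⇔ 12*x^2 + 8*x - 6 = 0.
  Factor: 12*x^2 + 8*x - 6 = 2*(6*x^2 + 4*x - 3); 6*x^2 + 4*x - 3 = 0 has no rational roots; quadratic formula: x = (-4 ± √88)/12.
  ⇒ x = -sqrt(22)/6 - 1/3 ≈ -1.1151, -1/3 + sqrt(22)/6 ≈ 0.4484

f''(x) = 4*(-6*x^3 - 4*x^2 + 9*x + 2)*exp(-x^2)
Second-derivative test at each critical point:
  f''(-1.1151) = -5.4110 < 0 → local maximum
  f''(0.4484) = 15.3444 > 0 → local minimum

Critical points: x = -sqrt(22)/6 - 1/3 ≈ -1.1151 (local maximum); x = -1/3 + sqrt(22)/6 ≈ 0.4484 (local minimum)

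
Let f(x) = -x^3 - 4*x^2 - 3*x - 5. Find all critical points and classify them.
f'(x) = -3*x^2 - 8*x - 3

Solve f'(x) = 0:
  3*x^2 + 8*x + 3 = 0 has no rational roots; quadratic formula: x = (-8 ± √28)/6.
  ⇒ x = -4/3 - sqrt(7)/3 ≈ -2.2153, -4/3 + sqrt(7)/3 ≈ -0.4514

f''(x) = -6*x - 8
Second-derivative test at each critical point:
  f''(-2.2153) = 5.2915 > 0 → local minimum
  f''(-0.4514) = -5.2915 < 0 → local maximum

Critical points: x = -4/3 - sqrt(7)/3 ≈ -2.2153 (local minimum); x = -4/3 + sqrt(7)/3 ≈ -0.4514 (local maximum)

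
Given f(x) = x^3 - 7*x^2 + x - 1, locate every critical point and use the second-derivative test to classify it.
f'(x) = 3*x^2 - 14*x + 1

Solve f'(x) = 0:
  3*x^2 - 14*x + 1 = 0 has no rational roots; quadratic formula: x = (14 ± √184)/6.
  ⇒ x = 7/3 - sqrt(46)/3 ≈ 0.0726, sqrt(46)/3 + 7/3 ≈ 4.5941

f''(x) = 6*x - 14
Second-derivative test at each critical point:
  f''(0.0726) = -13.5647 < 0 → local maximum
  f''(4.5941) = 13.5647 > 0 → local minimum

Critical points: x = 7/3 - sqrt(46)/3 ≈ 0.0726 (local maximum); x = sqrt(46)/3 + 7/3 ≈ 4.5941 (local minimum)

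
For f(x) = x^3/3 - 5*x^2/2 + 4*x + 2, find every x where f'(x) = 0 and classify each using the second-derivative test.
f'(x) = x^2 - 5*x + 4

Solve f'(x) = 0:
  Factor: x^2 - 5*x + 4 = (x - 4)*(x - 1) = 0.
  ⇒ x = 1, 4

f''(x) = 2*x - 5
Second-derivative test at each critical point:
  f''(1) = -3 < 0 → local maximum
  f''(4) = 3 > 0 → local minimum

Critical points: x = 1 (local maximum); x = 4 (local minimum)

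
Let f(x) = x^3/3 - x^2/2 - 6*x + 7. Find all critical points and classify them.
f'(x) = x^2 - x - 6

Solve f'(x) = 0:
  Factor: x^2 - x - 6 = (x - 3)*(x + 2) = 0.
  ⇒ x = -2, 3

f''(x) = 2*x - 1
Second-derivative test at each critical point:
  f''(-2) = -5 < 0 → local maximum
  f''(3) = 5 > 0 → local minimum

Critical points: x = -2 (local maximum); x = 3 (local minimum)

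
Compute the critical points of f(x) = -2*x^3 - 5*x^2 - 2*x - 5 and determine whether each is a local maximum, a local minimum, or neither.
f'(x) = -6*x^2 - 10*x - 2

Solve f'(x) = 0:
  Factor: -6*x^2 - 10*x - 2 = -2*(3*x^2 + 5*x + 1); 3*x^2 + 5*x + 1 = 0 has no rational roots; quadratic formula: x = (-5 ± √13)/6.
  ⇒ x = -5/6 - sqrt(13)/6 ≈ -1.4343, -5/6 + sqrt(13)/6 ≈ -0.2324

f''(x) = -12*x - 10
Second-derivative test at each critical point:
  f''(-1.4343) = 7.2111 > 0 → local minimum
  f''(-0.2324) = -7.2111 < 0 → local maximum

Critical points: x = -5/6 - sqrt(13)/6 ≈ -1.4343 (local minimum); x = -5/6 + sqrt(13)/6 ≈ -0.2324 (local maximum)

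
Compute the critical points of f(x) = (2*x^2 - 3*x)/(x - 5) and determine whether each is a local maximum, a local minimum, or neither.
f'(x) = (2*x^2 - 20*x + 15)/(x^2 - 10*x + 25)

Solve f'(x) = 0:
  f'(x) = (2*x^2 - 20*x + 15)/(x - 5)^2; the denominator is positive wherever f is defined, so f'(x) = 0 ⇔ 2*x^2 - 20*x + 15 = 0.
  2*x^2 - 20*x + 15 = 0 has no rational roots; quadratic formula: x = (20 ± √280)/4.
  ⇒ x = 5 - sqrt(70)/2 ≈ 0.8167, sqrt(70)/2 + 5 ≈ 9.1833

f''(x) = 70/(x^3 - 15*x^2 + 75*x - 125)
Second-derivative test at each critical point:
  f''(0.8167) = -0.9562 < 0 → local maximum
  f''(9.1833) = 0.9562 > 0 → local minimum

Critical points: x = 5 - sqrt(70)/2 ≈ 0.8167 (local maximum); x = sqrt(70)/2 + 5 ≈ 9.1833 (local minimum)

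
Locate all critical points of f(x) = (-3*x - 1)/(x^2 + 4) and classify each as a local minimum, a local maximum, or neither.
f'(x) = (3*x^2 + 2*x - 12)/(x^4 + 8*x^2 + 16)

Solve f'(x) = 0:
  f'(x) = (3*x^2 + 2*x - 12)/(x^2 + 4)^2; the denominator is positive wherever f is defined, so f'(x) = 0 ⇔ 3*x^2 + 2*x - 12 = 0.
  3*x^2 + 2*x - 12 = 0 has no rational roots; quadratic formula: x = (-2 ± √148)/6.
  ⇒ x = -sqrt(37)/3 - 1/3 ≈ -2.3609, -1/3 + sqrt(37)/3 ≈ 1.6943

f''(x) = 2*(-4*x^2*(3*x + 1) + (9*x + 1)*(x^2 + 4))/(x^2 + 4)^3
Second-derivative test at each critical point:
  f''(-2.3609) = -0.1327 < 0 → local maximum
  f''(1.6943) = 0.2577 > 0 → local minimum

Critical points: x = -sqrt(37)/3 - 1/3 ≈ -2.3609 (local maximum); x = -1/3 + sqrt(37)/3 ≈ 1.6943 (local minimum)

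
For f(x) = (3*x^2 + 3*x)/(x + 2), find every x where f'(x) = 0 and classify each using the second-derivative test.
f'(x) = 3*(x^2 + 4*x + 2)/(x^2 + 4*x + 4)

Solve f'(x) = 0:
  f'(x) = 3*(x^2 + 4*x + 2)/(x + 2)^2; the denominator is positive wherever f is defined, so f'(x) = 0 ⇔ 3*x^2 + 12*x + 6 = 0.
  Factor: 3*x^2 + 12*x + 6 = 3*(x^2 + 4*x + 2); x^2 + 4*x + 2 = 0 has no rational roots; quadratic formula: x = (-4 ± √8)/2.
  ⇒ x = -2 - sqrt(2) ≈ -3.4142, -2 + sqrt(2) ≈ -0.5858

f''(x) = 12/(x^3 + 6*x^2 + 12*x + 8)
Second-derivative test at each critical point:
  f''(-3.4142) = -4.2426 < 0 → local maximum
  f''(-0.5858) = 4.2426 > 0 → local minimum

Critical points: x = -2 - sqrt(2) ≈ -3.4142 (local maximum); x = -2 + sqrt(2) ≈ -0.5858 (local minimum)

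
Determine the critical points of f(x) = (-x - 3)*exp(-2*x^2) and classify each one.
f'(x) = (4*x*(x + 3) - 1)*exp(-2*x^2)

Solve f'(x) = 0:
  f'(x) = (4*x^2 + 12*x - 1)·exp(-2*x^2) and exp(-2*x^2) > 0 for every x, so f'(x) = 0 ⇔ 4*x^2 + 12*x - 1 = 0.
  4*x^2 + 12*x - 1 = 0 has no rational roots; quadratic formula: x = (-12 ± √160)/8.
  ⇒ x = -sqrt(10)/2 - 3/2 ≈ -3.0811, -3/2 + sqrt(10)/2 ≈ 0.0811

f''(x) = 4*(-4*x^2*(x + 3) + 3*x + 3)*exp(-2*x^2)
Second-derivative test at each critical point:
  f''(-3.0811) = -7.181e-08 < 0 → local maximum
  f''(0.0811) = 12.4837 > 0 → local minimum

Critical points: x = -sqrt(10)/2 - 3/2 ≈ -3.0811 (local maximum); x = -3/2 + sqrt(10)/2 ≈ 0.0811 (local minimum)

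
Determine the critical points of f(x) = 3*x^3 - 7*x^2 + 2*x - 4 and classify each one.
f'(x) = 9*x^2 - 14*x + 2

Solve f'(x) = 0:
  9*x^2 - 14*x + 2 = 0 has no rational roots; quadratic formula: x = (14 ± √124)/18.
  ⇒ x = 7/9 - sqrt(31)/9 ≈ 0.1591, sqrt(31)/9 + 7/9 ≈ 1.3964

f''(x) = 18*x - 14
Second-derivative test at each critical point:
  f''(0.1591) = -11.1355 < 0 → local maximum
  f''(1.3964) = 11.1355 > 0 → local minimum

Critical points: x = 7/9 - sqrt(31)/9 ≈ 0.1591 (local maximum); x = sqrt(31)/9 + 7/9 ≈ 1.3964 (local minimum)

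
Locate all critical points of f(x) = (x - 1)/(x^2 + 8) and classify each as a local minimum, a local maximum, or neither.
f'(x) = (x^2 - 2*x*(x - 1) + 8)/(x^2 + 8)^2

Solve f'(x) = 0:
  f'(x) = -(x - 4)*(x + 2)/(x^2 + 8)^2; the denominator is positive wherever f is defined, so f'(x) = 0 ⇔ -x^2 + 2*x + 8 = 0.
  Factor: -x^2 + 2*x + 8 = -(x - 4)*(x + 2) = 0.
  ⇒ x = -2, 4

f''(x) = 2*(4*x^2*(x - 1) + (1 - 3*x)*(x^2 + 8))/(x^2 + 8)^3
Second-derivative test at each critical point:
  f''(-2) = 1/24 > 0 → local minimum
  f''(4) = -1/96 < 0 → local maximum

Critical points: x = -2 (local minimum); x = 4 (local maximum)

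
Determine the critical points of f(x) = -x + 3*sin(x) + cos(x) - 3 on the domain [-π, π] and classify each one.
f'(x) = -sin(x) + 3*cos(x) - 1

Solve f'(x) = 0 on [-π, π]:
  f'(x) = 0 ⇔ -sin(x) + 3*cos(x) = 1. Write the left side as R·cos(x + φ) with R = √(3² + 1²) = sqrt(10), cos φ = 3*sqrt(10)/10, sin φ = sqrt(10)/10; then cos(x + φ) = sqrt(10)/10. Solve for x and keep the solutions lying in [-π, π].
  ⇒ x = -pi/2 ≈ -1.5708, atan(4/3) ≈ 0.9273

f''(x) = -3*sin(x) - cos(x)
Second-derivative test at each critical point:
  f''(-1.5708) = 3 > 0 → local minimum
  f''(0.9273) = -3 < 0 → local maximum

Critical points: x = -pi/2 ≈ -1.5708 (local minimum); x = atan(4/3) ≈ 0.9273 (local maximum)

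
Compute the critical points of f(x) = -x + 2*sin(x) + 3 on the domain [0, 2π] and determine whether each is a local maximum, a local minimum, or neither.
f'(x) = 2*cos(x) - 1

Solve f'(x) = 0 on [0, 2π]:
  f'(x) = 0 ⇔ cos(x) = 1/2, i.e. x = ±arccos(1/2) + 2nπ; keep the solutions lying in [0, 2π].
  ⇒ x = pi/3 ≈ 1.0472, 5*pi/3 ≈ 5.2360

f''(x) = -2*sin(x)
Second-derivative test at each critical point:
  f''(1.0472) = -1.7321 < 0 → local maximum
  f''(5.2360) = 1.7321 > 0 → local minimum

Critical points: x = pi/3 ≈ 1.0472 (local maximum); x = 5*pi/3 ≈ 5.2360 (local minimum)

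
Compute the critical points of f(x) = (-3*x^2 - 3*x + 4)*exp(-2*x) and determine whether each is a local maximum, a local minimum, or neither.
f'(x) = (6*x^2 - 11)*exp(-2*x)

Solve f'(x) = 0:
  f'(x) = (6*x^2 - 11)·exp(-2*x) and exp(-2*x) > 0 for every x, so f'(x) = 0 ⇔ 6*x^2 - 11 = 0.
  6*x^2 - 11 = 0 has no rational roots; quadratic formula: x = (0 ± √264)/12.
  ⇒ x = -sqrt(66)/6 ≈ -1.3540, sqrt(66)/6 ≈ 1.3540

f''(x) = 2*(-6*x^2 + 6*x + 11)*exp(-2*x)
Second-derivative test at each critical point:
  f''(-1.3540) = -243.7120 < 0 → local maximum
  f''(1.3540) = 1.0832 > 0 → local minimum

Critical points: x = -sqrt(66)/6 ≈ -1.3540 (local maximum); x = sqrt(66)/6 ≈ 1.3540 (local minimum)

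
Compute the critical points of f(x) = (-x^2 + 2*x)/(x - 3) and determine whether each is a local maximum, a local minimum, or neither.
f'(x) = (-x^2 + 6*x - 6)/(x^2 - 6*x + 9)

Solve f'(x) = 0:
  f'(x) = -(x^2 - 6*x + 6)/(x - 3)^2; the denominator is positive wherever f is defined, so f'(x) = 0 ⇔ -x^2 + 6*x - 6 = 0.
  x^2 - 6*x + 6 = 0 has no rational roots; quadratic formula: x = (6 ± √12)/2.
  ⇒ x = 3 - sqrt(3) ≈ 1.2679, sqrt(3) + 3 ≈ 4.7321

f''(x) = -6/(x^3 - 9*x^2 + 27*x - 27)
Second-derivative test at each critical point:
  f''(1.2679) = 1.1547 > 0 → local minimum
  f''(4.7321) = -1.1547 < 0 → local maximum

Critical points: x = 3 - sqrt(3) ≈ 1.2679 (local minimum); x = sqrt(3) + 3 ≈ 4.7321 (local maximum)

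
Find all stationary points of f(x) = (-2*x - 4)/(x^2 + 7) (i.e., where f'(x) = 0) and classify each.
f'(x) = 2*(-x^2 + 2*x*(x + 2) - 7)/(x^2 + 7)^2

Solve f'(x) = 0:
  f'(x) = 2*(x^2 + 4*x - 7)/(x^2 + 7)^2; the denominator is positive wherever f is defined, so f'(x) = 0 ⇔ 2*x^2 + 8*x - 14 = 0.
  Factor: 2*x^2 + 8*x - 14 = 2*(x^2 + 4*x - 7); x^2 + 4*x - 7 = 0 has no rational roots; quadratic formula: x = (-4 ± √44)/2.
  ⇒ x = -sqrt(11) - 2 ≈ -5.3166, -2 + sqrt(11) ≈ 1.3166

f''(x) = 4*(-4*x^2*(x + 2) + (3*x + 2)*(x^2 + 7))/(x^2 + 7)^3
Second-derivative test at each critical point:
  f''(-5.3166) = -0.0107 < 0 → local maximum
  f''(1.3166) = 0.1739 > 0 → local minimum

Critical points: x = -sqrt(11) - 2 ≈ -5.3166 (local maximum); x = -2 + sqrt(11) ≈ 1.3166 (local minimum)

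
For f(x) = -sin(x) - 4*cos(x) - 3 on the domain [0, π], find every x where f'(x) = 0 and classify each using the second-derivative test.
f'(x) = 4*sin(x) - cos(x)

Solve f'(x) = 0 on [0, π]:
  f'(x) = 0 ⇔ -cos(x) = -4*sin(x) ⇔ tan(x) = 1/4, i.e. x = arctan(1/4) + nπ; keep the solutions lying in [0, π].
  ⇒ x = atan(1/4) ≈ 0.2450

f''(x) = sin(x) + 4*cos(x)
Second-derivative test at each critical point:
  f''(0.2450) = 4.1231 > 0 → local minimum

Critical points: x = atan(1/4) ≈ 0.2450 (local minimum)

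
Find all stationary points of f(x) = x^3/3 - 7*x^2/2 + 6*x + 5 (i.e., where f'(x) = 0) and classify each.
f'(x) = x^2 - 7*x + 6

Solve f'(x) = 0:
  Factor: x^2 - 7*x + 6 = (x - 6)*(x - 1) = 0.
  ⇒ x = 1, 6

f''(x) = 2*x - 7
Second-derivative test at each critical point:
  f''(1) = -5 < 0 → local maximum
  f''(6) = 5 > 0 → local minimum

Critical points: x = 1 (local maximum); x = 6 (local minimum)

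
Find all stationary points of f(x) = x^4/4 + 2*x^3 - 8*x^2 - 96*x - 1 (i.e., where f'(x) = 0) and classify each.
f'(x) = x^3 + 6*x^2 - 16*x - 96

Solve f'(x) = 0:
  Factor: x^3 + 6*x^2 - 16*x - 96 = (x - 4)*(x + 4)*(x + 6) = 0.
  ⇒ x = -6, -4, 4

f''(x) = 3*x^2 + 12*x - 16
Second-derivative test at each critical point:
  f''(-6) = 20 > 0 → local minimum
  f''(-4) = -16 < 0 → local maximum
  f''(4) = 80 > 0 → local minimum

Critical points: x = -6 (local minimum); x = -4 (local maximum); x = 4 (local minimum)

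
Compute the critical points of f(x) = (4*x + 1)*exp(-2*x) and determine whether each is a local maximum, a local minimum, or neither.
f'(x) = 2*(1 - 4*x)*exp(-2*x)

Solve f'(x) = 0:
  f'(x) = (2 - 8*x)·exp(-2*x) and exp(-2*x) > 0 for every x, so f'(x) = 0 ⇔ 2 - 8*x = 0.
  Factor: 2 - 8*x = -2*(4*x - 1) = 0.
  ⇒ x = 1/4

f''(x) = 4*(4*x - 3)*exp(-2*x)
Second-derivative test at each critical point:
  f''(1/4) = -4.8522 < 0 → local maximum

Critical points: x = 1/4 (local maximum)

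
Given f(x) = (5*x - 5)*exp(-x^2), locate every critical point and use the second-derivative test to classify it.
f'(x) = 5*(-2*x*(x - 1) + 1)*exp(-x^2)

Solve f'(x) = 0:
  f'(x) = (-10*x^2 + 10*x + 5)·exp(-x^2) and exp(-x^2) > 0 for every x, so f'(x) = 0 ⇔ -10*x^2 + 10*x + 5 = 0.
  Factor: -10*x^2 + 10*x + 5 = -5*(2*x^2 - 2*x - 1); 2*x^2 - 2*x - 1 = 0 has no rational roots; quadratic formula: x = (2 ± √12)/4.
  ⇒ x = 1/2 - sqrt(3)/2 ≈ -0.3660, 1/2 + sqrt(3)/2 ≈ 1.3660

f''(x) = 10*(2*x^2*(x - 1) - 3*x + 1)*exp(-x^2)
Second-derivative test at each critical point:
  f''(-0.3660) = 15.1487 > 0 → local minimum
  f''(1.3660) = -2.6801 < 0 → local maximum

Critical points: x = 1/2 - sqrt(3)/2 ≈ -0.3660 (local minimum); x = 1/2 + sqrt(3)/2 ≈ 1.3660 (local maximum)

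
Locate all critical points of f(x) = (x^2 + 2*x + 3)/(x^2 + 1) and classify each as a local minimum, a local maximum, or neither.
f'(x) = 2*(-x^2 - 2*x + 1)/(x^4 + 2*x^2 + 1)

Solve f'(x) = 0:
  f'(x) = -2*(x^2 + 2*x - 1)/(x^2 + 1)^2; the denominator is positive wherever f is defined, so f'(x) = 0 ⇔ -2*x^2 - 4*x + 2 = 0.
  Factor: -2*x^2 - 4*x + 2 = -2*(x^2 + 2*x - 1); x^2 + 2*x - 1 = 0 has no rational roots; quadratic formula: x = (-2 ± √8)/2.
  ⇒ x = -sqrt(2) - 1 ≈ -2.4142, -1 + sqrt(2) ≈ 0.4142

f''(x) = 4*(x^3 + 3*x^2 - 3*x - 1)/(x^6 + 3*x^4 + 3*x^2 + 1)
Second-derivative test at each critical point:
  f''(-2.4142) = 0.1213 > 0 → local minimum
  f''(0.4142) = -4.1213 < 0 → local maximum

Critical points: x = -sqrt(2) - 1 ≈ -2.4142 (local minimum); x = -1 + sqrt(2) ≈ 0.4142 (local maximum)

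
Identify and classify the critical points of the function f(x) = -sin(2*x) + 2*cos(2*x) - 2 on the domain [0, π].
f'(x) = -4*sin(2*x) - 2*cos(2*x)

Solve f'(x) = 0 on [0, π]:
  f'(x) = 0 ⇔ -cos(2*x) = 2*sin(2*x) ⇔ tan(2*x) = -1/2, i.e. 2*x = arctan(-1/2) + nπ; keep the solutions lying in [0, π].
  ⇒ x = -atan(1/2)/2 + pi/2 ≈ 1.3390, pi - atan(1/2)/2 ≈ 2.9098

f''(x) = 4*sin(2*x) - 8*cos(2*x)
Second-derivative test at each critical point:
  f''(1.3390) = 8.9443 > 0 → local minimum
  f''(2.9098) = -8.9443 < 0 → local maximum

Critical points: x = -atan(1/2)/2 + pi/2 ≈ 1.3390 (local minimum); x = pi - atan(1/2)/2 ≈ 2.9098 (local maximum)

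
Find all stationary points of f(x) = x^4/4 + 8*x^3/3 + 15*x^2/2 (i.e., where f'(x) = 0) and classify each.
f'(x) = x*(x^2 + 8*x + 15)

Solve f'(x) = 0:
  Factor: x^3 + 8*x^2 + 15*x = x*(x + 3)*(x + 5) = 0.
  ⇒ x = -5, -3, 0

f''(x) = 3*x^2 + 16*x + 15
Second-derivative test at each critical point:
  f''(-5) = 10 > 0 → local minimum
  f''(-3) = -6 < 0 → local maximum
  f''(0) = 15 > 0 → local minimum

Critical points: x = -5 (local minimum); x = -3 (local maximum); x = 0 (local minimum)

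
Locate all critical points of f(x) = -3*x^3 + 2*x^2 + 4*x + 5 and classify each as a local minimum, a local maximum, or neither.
f'(x) = -9*x^2 + 4*x + 4

Solve f'(x) = 0:
  9*x^2 - 4*x - 4 = 0 has no rational roots; quadratic formula: x = (4 ± √160)/18.
  ⇒ x = 2/9 - 2*sqrt(10)/9 ≈ -0.4805, 2/9 + 2*sqrt(10)/9 ≈ 0.9250

f''(x) = 4 - 18*x
Second-derivative test at each critical point:
  f''(-0.4805) = 12.6491 > 0 → local minimum
  f''(0.9250) = -12.6491 < 0 → local maximum

Critical points: x = 2/9 - 2*sqrt(10)/9 ≈ -0.4805 (local minimum); x = 2/9 + 2*sqrt(10)/9 ≈ 0.9250 (local maximum)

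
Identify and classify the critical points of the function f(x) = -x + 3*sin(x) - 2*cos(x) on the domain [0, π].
f'(x) = 2*sin(x) + 3*cos(x) - 1

Solve f'(x) = 0 on [0, π]:
  f'(x) = 0 ⇔ 2*sin(x) + 3*cos(x) = 1. Write the left side as R·cos(x + φ) with R = √(3² + (-2)²) = sqrt(13), cos φ = 3*sqrt(13)/13, sin φ = -2*sqrt(13)/13; then cos(x + φ) = sqrt(13)/13. Solve for x and keep the solutions lying in [0, π].
  ⇒ x = atan((2 + 6*sqrt(3))/(3 - 4*sqrt(3))) + pi ≈ 1.8778

f''(x) = -3*sin(x) + 2*cos(x)
Second-derivative test at each critical point:
  f''(1.8778) = -3.4641 < 0 → local maximum

Critical points: x = atan((2 + 6*sqrt(3))/(3 - 4*sqrt(3))) + pi ≈ 1.8778 (local maximum)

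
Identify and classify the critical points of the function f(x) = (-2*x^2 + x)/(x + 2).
f'(x) = 2*(-x^2 - 4*x + 1)/(x^2 + 4*x + 4)

Solve f'(x) = 0:
  f'(x) = -2*(x^2 + 4*x - 1)/(x + 2)^2; the denominator is positive wherever f is defined, so f'(x) = 0 ⇔ -2*x^2 - 8*x + 2 = 0.
  Factor: -2*x^2 - 8*x + 2 = -2*(x^2 + 4*x - 1); x^2 + 4*x - 1 = 0 has no rational roots; quadratic formula: x = (-4 ± √20)/2.
  ⇒ x = -sqrt(5) - 2 ≈ -4.2361, -2 + sqrt(5) ≈ 0.2361

f''(x) = -20/(x^3 + 6*x^2 + 12*x + 8)
Second-derivative test at each critical point:
  f''(-4.2361) = 1.7889 > 0 → local minimum
  f''(0.2361) = -1.7889 < 0 → local maximum

Critical points: x = -sqrt(5) - 2 ≈ -4.2361 (local minimum); x = -2 + sqrt(5) ≈ 0.2361 (local maximum)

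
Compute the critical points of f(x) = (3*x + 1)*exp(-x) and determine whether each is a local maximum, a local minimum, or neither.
f'(x) = (2 - 3*x)*exp(-x)

Solve f'(x) = 0:
  f'(x) = (2 - 3*x)·exp(-x) and exp(-x) > 0 for every x, so f'(x) = 0 ⇔ 2 - 3*x = 0.
  2 - 3*x = 0.
  ⇒ x = 2/3

f''(x) = (3*x - 5)*exp(-x)
Second-derivative test at each critical point:
  f''(2/3) = -1.5403 < 0 → local maximum

Critical points: x = 2/3 (local maximum)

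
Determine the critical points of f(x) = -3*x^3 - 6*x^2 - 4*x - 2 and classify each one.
f'(x) = -9*x^2 - 12*x - 4

Solve f'(x) = 0:
  Factor: -9*x^2 - 12*x - 4 = -(3*x + 2)^2 = 0.
  ⇒ x = -2/3

f''(x) = -18*x - 12
Second-derivative test at each critical point:
  f''(-2/3) = 0, so the second-derivative test is inconclusive; use the first-derivative test: f'(-11/12) = -0.5625, f'(-5/12) = -0.5625 — f' is negative on both sides (no sign change) → neither a local maximum nor a local minimum

Critical points: x = -2/3 (neither)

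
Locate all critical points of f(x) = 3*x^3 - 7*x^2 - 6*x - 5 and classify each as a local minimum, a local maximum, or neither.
f'(x) = 9*x^2 - 14*x - 6

Solve f'(x) = 0:
  9*x^2 - 14*x - 6 = 0 has no rational roots; quadratic formula: x = (14 ± √412)/18.
  ⇒ x = 7/9 - sqrt(103)/9 ≈ -0.3499, 7/9 + sqrt(103)/9 ≈ 1.9054

f''(x) = 18*x - 14
Second-derivative test at each critical point:
  f''(-0.3499) = -20.2978 < 0 → local maximum
  f''(1.9054) = 20.2978 > 0 → local minimum

Critical points: x = 7/9 - sqrt(103)/9 ≈ -0.3499 (local maximum); x = 7/9 + sqrt(103)/9 ≈ 1.9054 (local minimum)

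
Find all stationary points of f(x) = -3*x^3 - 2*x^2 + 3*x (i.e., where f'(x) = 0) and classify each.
f'(x) = -9*x^2 - 4*x + 3

Solve f'(x) = 0:
  9*x^2 + 4*x - 3 = 0 has no rational roots; quadratic formula: x = (-4 ± √124)/18.
  ⇒ x = -sqrt(31)/9 - 2/9 ≈ -0.8409, -2/9 + sqrt(31)/9 ≈ 0.3964

f''(x) = -18*x - 4
Second-derivative test at each critical point:
  f''(-0.8409) = 11.1355 > 0 → local minimum
  f''(0.3964) = -11.1355 < 0 → local maximum

Critical points: x = -sqrt(31)/9 - 2/9 ≈ -0.8409 (local minimum); x = -2/9 + sqrt(31)/9 ≈ 0.3964 (local maximum)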